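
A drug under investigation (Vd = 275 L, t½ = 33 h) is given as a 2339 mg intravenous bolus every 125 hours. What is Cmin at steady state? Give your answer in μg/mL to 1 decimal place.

Over one 125-h interval, 125/33 ≈ 3.7879 half-lives elapse, leaving f ≈ 0.0724 of each dose.
Each bolus raises the concentration by D/Vd = 2339/275 ≈ 8.505 μg/mL.
Steady-state trough Cmin,ss = C₀·f/(1−f) ≈ 8.505 × 0.0724/0.9276 ≈ 0.664 μg/mL.

0.7 μg/mL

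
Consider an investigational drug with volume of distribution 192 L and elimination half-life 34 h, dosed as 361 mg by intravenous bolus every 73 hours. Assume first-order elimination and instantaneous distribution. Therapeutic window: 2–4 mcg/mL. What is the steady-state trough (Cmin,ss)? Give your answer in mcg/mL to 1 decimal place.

τ/t½ = 73/34 ≈ 2.1471, so fraction remaining f = (1/2)^(73/34) ≈ 0.2258.
At steady state, accumulation factor R = 1/(1 − e^(−kτ)) ≈ 1.2917.
Single-dose peak C₀ = D/Vd = 361/192 ≈ 1.880 mcg/mL.
Cmax,ss = C₀/(1 − f) ≈ 1.880/0.7742 ≈ 2.428 mcg/mL.
One interval later, Cmin,ss = Cmax,ss·e^(−kτ) ≈ 2.428 × 0.2258 ≈ 0.548 mcg/mL.
Trough 0.5 mcg/mL vs MEC 2 mcg/mL: subtherapeutic.

0.5 mcg/mL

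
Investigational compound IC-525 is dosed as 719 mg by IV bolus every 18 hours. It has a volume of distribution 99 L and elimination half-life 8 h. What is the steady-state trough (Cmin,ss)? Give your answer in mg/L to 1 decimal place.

k = ln2/t½ = ln2/8 ≈ 0.086643 h⁻¹; fraction remaining f = e^(−kτ) = e^(−0.086643×18) ≈ 0.2102.
Accumulation ratio R = 1/(1 − f) ≈ 1/0.7898 ≈ 1.2661.
Each bolus raises the concentration by D/Vd = 719/99 ≈ 7.263 mg/L.
Steady-state peak Cmax,ss = C₀·R ≈ 7.263 × 1.2661 ≈ 9.196 mg/L.
One interval later, Cmin,ss = Cmax,ss·e^(−kτ) ≈ 9.196 × 0.2102 ≈ 1.933 mg/L.

1.9 mg/L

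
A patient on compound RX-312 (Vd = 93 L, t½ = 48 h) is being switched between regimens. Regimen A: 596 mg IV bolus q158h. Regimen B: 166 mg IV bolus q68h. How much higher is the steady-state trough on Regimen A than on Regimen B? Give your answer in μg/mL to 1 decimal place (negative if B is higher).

Regimen A: f = (1/2)^(158/48) ≈ 0.1021; Cmin,ss = (596/93)·f/(1−f) ≈ 0.729 μg/mL.
Regimen B: f = (1/2)^(68/48) ≈ 0.3746; Cmin,ss = (166/93)·f/(1−f) ≈ 1.069 μg/mL.
Difference ≈ 0.729 − 1.069 ≈ -0.340 μg/mL.

-0.3 μg/mL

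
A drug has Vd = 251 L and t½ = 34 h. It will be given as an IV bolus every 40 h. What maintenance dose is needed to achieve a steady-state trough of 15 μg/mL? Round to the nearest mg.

τ/t½ = 40/34 ≈ 1.1765, so f = (1/2)^(40/34) ≈ 0.442433.
Cmin,ss = (D/Vd)·f/(1−f), so D = Cmin,ss·Vd·(1−f)/f.
D = 15 × 251 × (1−f)/f ≈ 15 × 251 × 1.26023 ≈ 4744.77 mg.

4745 mg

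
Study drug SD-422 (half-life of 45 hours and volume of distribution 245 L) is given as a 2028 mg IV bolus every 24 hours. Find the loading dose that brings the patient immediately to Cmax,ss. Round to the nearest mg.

6562 mg

f = (1/2)^(24/45) ≈ 0.690956; accumulation ratio R = 1/(1−f) ≈ 3.23579.
Loading dose to hit Cmax,ss on first dose: D_load = D_maint·R ≈ 2028 × 3.23579 ≈ 6562.18 mg.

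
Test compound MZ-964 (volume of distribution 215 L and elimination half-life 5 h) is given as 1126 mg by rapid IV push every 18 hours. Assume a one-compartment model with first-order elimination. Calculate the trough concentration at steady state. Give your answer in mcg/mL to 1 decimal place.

0.5 mcg/mL

τ/t½ = 18/5 ≈ 3.6, so fraction remaining f = (1/2)^(18/5) ≈ 0.0825.
Each bolus raises the concentration by D/Vd = 1126/215 ≈ 5.237 mcg/mL.
Steady-state trough Cmin,ss = C₀·f/(1−f) ≈ 5.237 × 0.0825/0.9175 ≈ 0.471 mcg/mL.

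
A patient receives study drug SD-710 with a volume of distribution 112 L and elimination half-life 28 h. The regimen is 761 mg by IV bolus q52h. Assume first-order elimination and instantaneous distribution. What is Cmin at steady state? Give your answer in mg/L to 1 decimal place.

k = ln2/t½ = ln2/28 ≈ 0.024755 h⁻¹; fraction remaining f = e^(−kτ) = e^(−0.024755×52) ≈ 0.2760.
Accumulation ratio R = 1/(1 − f) ≈ 1/0.7240 ≈ 1.3812.
Single-dose peak C₀ = D/Vd = 761/112 ≈ 6.795 mg/L.
Cmax,ss = C₀/(1 − f) ≈ 6.795/0.7240 ≈ 9.385 mg/L.
One interval later, Cmin,ss = Cmax,ss·e^(−kτ) ≈ 9.385 × 0.2760 ≈ 2.590 mg/L.

2.6 mg/L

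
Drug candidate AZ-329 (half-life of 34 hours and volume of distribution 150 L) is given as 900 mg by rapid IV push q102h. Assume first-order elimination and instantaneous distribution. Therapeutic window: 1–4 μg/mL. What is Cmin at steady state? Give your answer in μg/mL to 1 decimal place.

0.9 μg/mL

The dosing interval is 3 half-lives, so f = 2^(−3) = 0.125.
At steady state, R = 1/(1 − 0.125) = 8/7.
Single-dose peak C₀ = D/Vd = 900/150 = 6 μg/mL.
Steady-state peak Cmax,ss = C₀·R = 6 × 8/7 ≈ 6.857 μg/mL.
Steady-state trough Cmin,ss = Cmax,ss·f ≈ 6.857 × 0.125 ≈ 0.857 μg/mL.
Trough 0.9 μg/mL vs MEC 1 μg/mL: subtherapeutic.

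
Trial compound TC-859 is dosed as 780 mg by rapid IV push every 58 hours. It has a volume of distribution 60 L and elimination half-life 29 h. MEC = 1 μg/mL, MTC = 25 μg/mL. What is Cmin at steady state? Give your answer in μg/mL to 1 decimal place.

4.3 μg/mL

The dosing interval is 2 half-lives, so f = 2^(−2) = 0.25.
At steady state, R = 1/(1 − 0.25) = 4/3.
Single-dose peak C₀ = D/Vd = 780/60 = 13 μg/mL.
Steady-state peak Cmax,ss = C₀·R = 13 × 4/3 ≈ 17.333 μg/mL.
Steady-state trough Cmin,ss = Cmax,ss·f ≈ 17.333 × 0.25 ≈ 4.333 μg/mL.
Trough 4.3 μg/mL vs MEC 1 μg/mL: adequate.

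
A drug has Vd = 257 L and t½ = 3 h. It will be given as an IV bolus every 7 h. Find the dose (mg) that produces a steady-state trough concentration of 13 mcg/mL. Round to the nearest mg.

τ/t½ = 7/3 ≈ 2.3333, so f = (1/2)^(7/3) ≈ 0.198425.
Cmin,ss = (D/Vd)·f/(1−f), so D = Cmin,ss·Vd·(1−f)/f.
D = 13 × 257 × (1−f)/f ≈ 13 × 257 × 4.03969 ≈ 13496.60 mg.

13497 mg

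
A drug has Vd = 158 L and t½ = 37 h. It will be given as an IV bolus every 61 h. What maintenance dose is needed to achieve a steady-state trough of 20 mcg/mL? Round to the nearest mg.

τ/t½ = 61/37 ≈ 1.6486, so f = (1/2)^(61/37) ≈ 0.318939.
Cmin,ss = (D/Vd)·f/(1−f), so D = Cmin,ss·Vd·(1−f)/f.
D = 20 × 158 × (1−f)/f ≈ 20 × 158 × 2.13540 ≈ 6747.86 mg.

6748 mg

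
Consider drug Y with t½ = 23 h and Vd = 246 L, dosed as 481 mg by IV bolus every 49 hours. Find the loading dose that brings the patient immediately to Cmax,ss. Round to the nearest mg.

f = (1/2)^(49/23) ≈ 0.228389; accumulation ratio R = 1/(1−f) ≈ 1.29599.
Loading dose to hit Cmax,ss on first dose: D_load = D_maint·R ≈ 481 × 1.29599 ≈ 623.37 mg.

623 mg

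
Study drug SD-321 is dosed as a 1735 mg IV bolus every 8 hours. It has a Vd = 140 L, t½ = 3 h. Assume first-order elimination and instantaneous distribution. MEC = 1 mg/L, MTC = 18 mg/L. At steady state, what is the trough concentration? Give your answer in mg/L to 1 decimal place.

Over one 8-h interval, 8/3 ≈ 2.6667 half-lives elapse, leaving f ≈ 0.1575 of each dose.
Each bolus raises the concentration by D/Vd = 1735/140 ≈ 12.393 mg/L.
Steady-state trough Cmin,ss = C₀·f/(1−f) ≈ 12.393 × 0.1575/0.8425 ≈ 2.317 mg/L.
Trough 2.3 mg/L vs MEC 1 mg/L: adequate.

2.3 mg/L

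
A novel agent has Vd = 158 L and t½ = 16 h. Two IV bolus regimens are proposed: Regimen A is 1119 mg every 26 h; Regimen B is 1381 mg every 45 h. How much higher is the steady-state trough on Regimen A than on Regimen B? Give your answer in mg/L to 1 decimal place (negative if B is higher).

Regimen A: f = (1/2)^(26/16) ≈ 0.3242; Cmin,ss = (1119/158)·f/(1−f) ≈ 3.398 mg/L.
Regimen B: f = (1/2)^(45/16) ≈ 0.1423; Cmin,ss = (1381/158)·f/(1−f) ≈ 1.450 mg/L.
Difference ≈ 3.398 − 1.450 ≈ 1.948 mg/L.

1.9 mg/L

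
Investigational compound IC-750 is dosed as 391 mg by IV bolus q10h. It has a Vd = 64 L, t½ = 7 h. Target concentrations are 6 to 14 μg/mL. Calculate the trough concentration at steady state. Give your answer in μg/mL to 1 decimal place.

τ/t½ = 10/7 ≈ 1.4286, so fraction remaining f = (1/2)^(10/7) ≈ 0.3715.
Accumulation ratio R = 1/(1 − f) ≈ 1/0.6285 ≈ 1.5911.
Each bolus raises the concentration by D/Vd = 391/64 ≈ 6.109 μg/mL.
Steady-state peak Cmax,ss = C₀·R ≈ 6.109 × 1.5911 ≈ 9.720 μg/mL.
One interval later, Cmin,ss = Cmax,ss·e^(−kτ) ≈ 9.720 × 0.3715 ≈ 3.611 μg/mL.
Trough 3.6 μg/mL vs MEC 6 μg/mL: subtherapeutic.

3.6 μg/mL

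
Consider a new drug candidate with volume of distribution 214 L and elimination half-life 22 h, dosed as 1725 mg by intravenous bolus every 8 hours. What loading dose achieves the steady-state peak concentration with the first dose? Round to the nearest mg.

7742 mg

f = (1/2)^(8/22) ≈ 0.777203; accumulation ratio R = 1/(1−f) ≈ 4.48839.
Loading dose to hit Cmax,ss on first dose: D_load = D_maint·R ≈ 1725 × 4.48839 ≈ 7742.47 mg.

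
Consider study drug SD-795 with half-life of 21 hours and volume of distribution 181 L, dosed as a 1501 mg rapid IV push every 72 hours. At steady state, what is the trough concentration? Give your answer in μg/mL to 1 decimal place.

0.8 μg/mL

τ/t½ = 72/21 ≈ 3.4286, so fraction remaining f = (1/2)^(72/21) ≈ 0.0929.
Accumulation ratio R = 1/(1 − f) ≈ 1/0.9071 ≈ 1.1024.
Single-dose peak C₀ = D/Vd = 1501/181 ≈ 8.293 μg/mL.
Steady-state peak Cmax,ss = C₀·R ≈ 8.293 × 1.1024 ≈ 9.142 μg/mL.
Steady-state trough Cmin,ss = Cmax,ss·f ≈ 9.142 × 0.0929 ≈ 0.849 μg/mL.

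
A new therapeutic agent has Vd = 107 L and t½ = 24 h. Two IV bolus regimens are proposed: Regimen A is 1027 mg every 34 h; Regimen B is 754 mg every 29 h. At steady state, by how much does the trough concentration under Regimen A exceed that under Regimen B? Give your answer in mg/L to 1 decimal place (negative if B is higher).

Regimen A: f = (1/2)^(34/24) ≈ 0.3746; Cmin,ss = (1027/107)·f/(1−f) ≈ 5.749 mg/L.
Regimen B: f = (1/2)^(29/24) ≈ 0.4328; Cmin,ss = (754/107)·f/(1−f) ≈ 5.377 mg/L.
Difference ≈ 5.749 − 5.377 ≈ 0.372 mg/L.

0.4 mg/L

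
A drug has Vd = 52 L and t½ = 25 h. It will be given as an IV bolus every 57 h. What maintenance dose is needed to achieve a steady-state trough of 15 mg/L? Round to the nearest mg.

3008 mg

τ/t½ = 57/25 ≈ 2.28, so f = (1/2)^(57/25) ≈ 0.205898.
Cmin,ss = (D/Vd)·f/(1−f), so D = Cmin,ss·Vd·(1−f)/f.
D = 15 × 52 × (1−f)/f ≈ 15 × 52 × 3.85677 ≈ 3008.28 mg.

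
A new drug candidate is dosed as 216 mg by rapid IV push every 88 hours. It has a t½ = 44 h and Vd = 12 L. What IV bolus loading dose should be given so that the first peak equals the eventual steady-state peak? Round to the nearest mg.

288 mg

f = (1/2)^(88/44) ≈ 0.250000; accumulation ratio R = 1/(1−f) ≈ 1.33333.
Loading dose to hit Cmax,ss on first dose: D_load = D_maint·R ≈ 216 × 1.33333 ≈ 288.00 mg.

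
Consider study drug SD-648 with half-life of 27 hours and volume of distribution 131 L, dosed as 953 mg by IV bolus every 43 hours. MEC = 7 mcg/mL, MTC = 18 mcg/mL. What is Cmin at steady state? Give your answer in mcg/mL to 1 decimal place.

3.6 mcg/mL

k = ln2/t½ = ln2/27 ≈ 0.025672 h⁻¹; fraction remaining f = e^(−kτ) = e^(−0.025672×43) ≈ 0.3316.
Accumulation ratio R = 1/(1 − f) ≈ 1/0.6684 ≈ 1.4961.
Each bolus raises the concentration by D/Vd = 953/131 ≈ 7.275 mcg/mL.
Cmax,ss = C₀/(1 − f) ≈ 7.275/0.6684 ≈ 10.884 mcg/mL.
One interval later, Cmin,ss = Cmax,ss·e^(−kτ) ≈ 10.884 × 0.3316 ≈ 3.609 mcg/mL.
Trough 3.6 mcg/mL vs MEC 7 mcg/mL: subtherapeutic.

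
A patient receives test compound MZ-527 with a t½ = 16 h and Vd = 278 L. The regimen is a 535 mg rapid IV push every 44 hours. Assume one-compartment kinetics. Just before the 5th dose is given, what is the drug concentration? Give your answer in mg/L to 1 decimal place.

f = (1/2)^(τ/t½) = (1/2)^(44/16) ≈ 0.1487.
C₀ = D/Vd = 535/278 ≈ 1.924 mg/L.
Before the 5th dose, 4 doses have been given. Superposition: Cmin = C₀·(f + f² + … + f^4).
≈ 1.924 × (0.1487 + 0.0221 + 0.0033 + 0.0005) ≈ 1.924 × 0.1746 ≈ 0.336 mg/L.

0.3 mg/L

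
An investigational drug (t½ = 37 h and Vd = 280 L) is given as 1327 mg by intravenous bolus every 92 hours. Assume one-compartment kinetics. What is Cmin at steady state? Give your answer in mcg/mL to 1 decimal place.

1.0 mcg/mL

k = ln2/t½ = ln2/37 ≈ 0.018734 h⁻¹; fraction remaining f = e^(−kτ) = e^(−0.018734×92) ≈ 0.1784.
At steady state, accumulation factor R = 1/(1 − e^(−kτ)) ≈ 1.2171.
Single-dose peak C₀ = D/Vd = 1327/280 ≈ 4.739 mcg/mL.
Steady-state peak Cmax,ss = C₀·R ≈ 4.739 × 1.2171 ≈ 5.768 mcg/mL.
Steady-state trough Cmin,ss = Cmax,ss·f ≈ 5.768 × 0.1784 ≈ 1.029 mcg/mL.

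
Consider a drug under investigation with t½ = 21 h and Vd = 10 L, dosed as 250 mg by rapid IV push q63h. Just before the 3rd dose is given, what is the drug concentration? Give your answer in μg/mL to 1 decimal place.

3.5 μg/mL

f = (1/2)^(τ/t½) = (1/2)^(63/21) ≈ 0.1250.
C₀ = D/Vd = 250/10 ≈ 25.000 μg/mL.
Before the 3rd dose, 2 doses have been given. Superposition: Cmin = C₀·(f + f²).
≈ 25.000 × (0.1250 + 0.0156) ≈ 25.000 × 0.1406 ≈ 3.515 μg/mL.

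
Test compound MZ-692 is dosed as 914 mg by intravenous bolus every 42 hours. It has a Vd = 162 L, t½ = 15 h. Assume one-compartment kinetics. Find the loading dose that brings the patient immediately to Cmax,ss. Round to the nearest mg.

1067 mg

f = (1/2)^(42/15) ≈ 0.143587; accumulation ratio R = 1/(1−f) ≈ 1.16766.
Loading dose to hit Cmax,ss on first dose: D_load = D_maint·R ≈ 914 × 1.16766 ≈ 1067.24 mg.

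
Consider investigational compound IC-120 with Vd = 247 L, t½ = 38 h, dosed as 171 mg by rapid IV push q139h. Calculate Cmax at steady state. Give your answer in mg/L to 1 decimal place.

0.8 mg/L

Over one 139-h interval, 139/38 ≈ 3.6579 half-lives elapse, leaving f ≈ 0.0792 of each dose.
Accumulation ratio R = 1/(1 − f) ≈ 1/0.9208 ≈ 1.0860.
Single-dose peak C₀ = D/Vd = 171/247 ≈ 0.692 mg/L.
Steady-state peak Cmax,ss = C₀·R ≈ 0.692 × 1.0860 ≈ 0.752 mg/L.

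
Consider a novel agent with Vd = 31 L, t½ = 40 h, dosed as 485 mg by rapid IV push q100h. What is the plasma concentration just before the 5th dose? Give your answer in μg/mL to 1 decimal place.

3.4 μg/mL

f = (1/2)^(τ/t½) = (1/2)^(100/40) ≈ 0.1768.
C₀ = D/Vd = 485/31 ≈ 15.645 μg/mL.
Before the 5th dose, 4 doses have been given. Superposition: Cmin = C₀·(f + f² + … + f^4).
≈ 15.645 × (0.1768 + 0.0313 + 0.0055 + 0.0010) ≈ 15.645 × 0.2146 ≈ 3.357 μg/mL.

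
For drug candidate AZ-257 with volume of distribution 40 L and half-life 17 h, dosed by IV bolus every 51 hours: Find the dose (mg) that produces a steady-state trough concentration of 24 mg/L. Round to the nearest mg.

τ/t½ = 51/17 ≈ 3, so f = (1/2)^(51/17) ≈ 0.125000.
Cmin,ss = (D/Vd)·f/(1−f), so D = Cmin,ss·Vd·(1−f)/f.
D = 24 × 40 × (1−f)/f ≈ 24 × 40 × 7.00000 ≈ 6720.00 mg.

6720 mg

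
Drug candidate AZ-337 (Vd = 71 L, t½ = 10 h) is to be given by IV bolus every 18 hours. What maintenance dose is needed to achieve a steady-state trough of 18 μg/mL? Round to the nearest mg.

τ/t½ = 18/10 ≈ 1.8, so f = (1/2)^(18/10) ≈ 0.287175.
Cmin,ss = (D/Vd)·f/(1−f), so D = Cmin,ss·Vd·(1−f)/f.
D = 18 × 71 × (1−f)/f ≈ 18 × 71 × 2.48220 ≈ 3172.25 mg.

3172 mg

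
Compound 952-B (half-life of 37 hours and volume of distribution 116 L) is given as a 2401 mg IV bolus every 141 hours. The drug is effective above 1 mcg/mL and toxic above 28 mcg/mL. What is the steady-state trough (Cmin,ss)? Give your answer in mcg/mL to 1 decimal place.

k = ln2/t½ = ln2/37 ≈ 0.018734 h⁻¹; fraction remaining f = e^(−kτ) = e^(−0.018734×141) ≈ 0.0713.
At steady state, accumulation factor R = 1/(1 − e^(−kτ)) ≈ 1.0768.
Each bolus raises the concentration by D/Vd = 2401/116 ≈ 20.698 mcg/mL.
Steady-state peak Cmax,ss = C₀·R ≈ 20.698 × 1.0768 ≈ 22.288 mcg/mL.
Steady-state trough Cmin,ss = Cmax,ss·f ≈ 22.288 × 0.0713 ≈ 1.589 mcg/mL.
Trough 1.6 mcg/mL vs MEC 1 mcg/mL: adequate.

1.6 mcg/mL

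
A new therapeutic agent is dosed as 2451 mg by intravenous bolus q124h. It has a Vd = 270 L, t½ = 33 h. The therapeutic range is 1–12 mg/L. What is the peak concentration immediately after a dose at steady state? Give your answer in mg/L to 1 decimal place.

9.8 mg/L

τ/t½ = 124/33 ≈ 3.7576, so fraction remaining f = (1/2)^(124/33) ≈ 0.0739.
Accumulation ratio R = 1/(1 − f) ≈ 1/0.9261 ≈ 1.0798.
Each bolus raises the concentration by D/Vd = 2451/270 ≈ 9.078 mg/L.
Steady-state peak Cmax,ss = C₀·R ≈ 9.078 × 1.0798 ≈ 9.802 mg/L.
Peak 9.8 mg/L vs MTC 12 mg/L: below toxic threshold.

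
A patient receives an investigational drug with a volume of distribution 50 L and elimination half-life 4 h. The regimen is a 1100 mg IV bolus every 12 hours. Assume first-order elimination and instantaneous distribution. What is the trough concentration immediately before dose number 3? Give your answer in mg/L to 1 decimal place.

f = (1/2)^(τ/t½) = (1/2)^(12/4) ≈ 0.1250.
C₀ = D/Vd = 1100/50 ≈ 22.000 mg/L.
Before the 3rd dose, 2 doses have been given. Superposition: Cmin = C₀·(f + f²).
≈ 22.000 × (0.1250 + 0.0156) ≈ 22.000 × 0.1406 ≈ 3.093 mg/L.

3.1 mg/L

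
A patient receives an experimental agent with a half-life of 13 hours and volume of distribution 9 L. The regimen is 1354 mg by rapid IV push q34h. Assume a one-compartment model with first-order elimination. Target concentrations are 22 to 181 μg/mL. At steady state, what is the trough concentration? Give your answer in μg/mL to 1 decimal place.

τ/t½ = 34/13 ≈ 2.6154, so fraction remaining f = (1/2)^(34/13) ≈ 0.1632.
Accumulation ratio R = 1/(1 − f) ≈ 1/0.8368 ≈ 1.1950.
Single-dose peak C₀ = D/Vd = 1354/9 ≈ 150.444 μg/mL.
Steady-state peak Cmax,ss = C₀·R ≈ 150.444 × 1.1950 ≈ 179.781 μg/mL.
Steady-state trough Cmin,ss = Cmax,ss·f ≈ 179.781 × 0.1632 ≈ 29.340 μg/mL.
Trough 29.3 μg/mL vs MEC 22 μg/mL: adequate.

29.3 μg/mL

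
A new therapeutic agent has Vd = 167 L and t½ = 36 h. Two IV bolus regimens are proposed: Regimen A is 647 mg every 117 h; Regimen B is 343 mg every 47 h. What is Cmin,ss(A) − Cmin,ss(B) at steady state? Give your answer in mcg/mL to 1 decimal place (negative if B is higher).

Regimen A: f = (1/2)^(117/36) ≈ 0.1051; Cmin,ss = (647/167)·f/(1−f) ≈ 0.455 mcg/mL.
Regimen B: f = (1/2)^(47/36) ≈ 0.4046; Cmin,ss = (343/167)·f/(1−f) ≈ 1.396 mcg/mL.
Difference ≈ 0.455 − 1.396 ≈ -0.941 mcg/mL.

-0.9 mcg/mL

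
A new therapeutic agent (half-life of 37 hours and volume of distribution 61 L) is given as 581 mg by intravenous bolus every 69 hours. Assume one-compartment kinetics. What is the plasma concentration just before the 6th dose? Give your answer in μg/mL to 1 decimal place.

f = (1/2)^(τ/t½) = (1/2)^(69/37) ≈ 0.2745.
C₀ = D/Vd = 581/61 ≈ 9.525 μg/mL.
Before the 6th dose, 5 doses have been given. Superposition: Cmin = C₀·(f + f² + … + f^5).
≈ 9.525 × (0.2745 + 0.0754 + 0.0207 + 0.0057 + 0.0016) ≈ 9.525 × 0.3779 ≈ 3.599 μg/mL.

3.6 μg/mL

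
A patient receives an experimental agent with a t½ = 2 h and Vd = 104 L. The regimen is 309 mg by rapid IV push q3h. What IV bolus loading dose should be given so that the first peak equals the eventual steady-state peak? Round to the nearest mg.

478 mg

f = (1/2)^(3/2) ≈ 0.353553; accumulation ratio R = 1/(1−f) ≈ 1.54692.
Loading dose to hit Cmax,ss on first dose: D_load = D_maint·R ≈ 309 × 1.54692 ≈ 478.00 mg.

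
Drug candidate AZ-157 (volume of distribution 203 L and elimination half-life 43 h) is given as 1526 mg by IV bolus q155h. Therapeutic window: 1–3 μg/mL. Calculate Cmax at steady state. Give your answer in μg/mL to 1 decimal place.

8.2 μg/mL

τ/t½ = 155/43 ≈ 3.6047, so fraction remaining f = (1/2)^(155/43) ≈ 0.0822.
Accumulation ratio R = 1/(1 − f) ≈ 1/0.9178 ≈ 1.0896.
Single-dose peak C₀ = D/Vd = 1526/203 ≈ 7.517 μg/mL.
Steady-state peak Cmax,ss = C₀·R ≈ 7.517 × 1.0896 ≈ 8.191 μg/mL.
Peak 8.2 μg/mL vs MTC 3 μg/mL: exceeds toxic threshold.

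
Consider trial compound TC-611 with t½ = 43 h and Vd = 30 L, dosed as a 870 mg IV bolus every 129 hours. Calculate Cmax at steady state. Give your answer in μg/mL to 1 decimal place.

The dosing interval is 3 half-lives, so f = 2^(−3) = 0.125.
Accumulation ratio R = 1/(1 − f) = 1/0.875 = 8/7.
Single-dose peak C₀ = D/Vd = 870/30 = 29 μg/mL.
Steady-state peak Cmax,ss = C₀·R = 29 × 8/7 ≈ 33.143 μg/mL.

33.1 μg/mL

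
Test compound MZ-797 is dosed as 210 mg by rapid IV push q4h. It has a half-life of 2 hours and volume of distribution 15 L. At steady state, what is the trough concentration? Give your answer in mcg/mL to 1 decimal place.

4.7 mcg/mL

τ = 4 h = 2 half-lives, so f = (1/2)^2 = 0.25.
At steady state, R = 1/(1 − 0.25) = 4/3.
Single-dose peak C₀ = D/Vd = 210/15 = 14 mcg/mL.
Steady-state peak Cmax,ss = C₀·R = 14 × 4/3 ≈ 18.667 mcg/mL.
Steady-state trough Cmin,ss = Cmax,ss·f ≈ 18.667 × 0.25 ≈ 4.667 mcg/mL.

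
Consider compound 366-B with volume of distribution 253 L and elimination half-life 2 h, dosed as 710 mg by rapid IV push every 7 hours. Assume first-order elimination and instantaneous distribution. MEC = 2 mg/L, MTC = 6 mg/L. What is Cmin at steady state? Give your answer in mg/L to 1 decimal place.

k = ln2/t½ = ln2/2 ≈ 0.346574 h⁻¹; fraction remaining f = e^(−kτ) = e^(−0.346574×7) ≈ 0.0884.
At steady state, accumulation factor R = 1/(1 − e^(−kτ)) ≈ 1.0970.
Single-dose peak C₀ = D/Vd = 710/253 ≈ 2.806 mg/L.
Cmax,ss = C₀/(1 − f) ≈ 2.806/0.9116 ≈ 3.078 mg/L.
One interval later, Cmin,ss = Cmax,ss·e^(−kτ) ≈ 3.078 × 0.0884 ≈ 0.272 mg/L.
Trough 0.3 mg/L vs MEC 2 mg/L: subtherapeutic.

0.3 mg/L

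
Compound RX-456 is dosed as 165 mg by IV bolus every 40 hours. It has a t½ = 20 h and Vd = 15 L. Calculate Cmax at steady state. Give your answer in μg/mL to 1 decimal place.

The dosing interval is 2 half-lives, so f = 2^(−2) = 0.25.
Accumulation ratio R = 1/(1 − f) = 1/0.75 = 4/3.
Single-dose peak C₀ = D/Vd = 165/15 = 11 μg/mL.
Steady-state peak Cmax,ss = C₀·R = 11 × 4/3 ≈ 14.667 μg/mL.

14.7 μg/mL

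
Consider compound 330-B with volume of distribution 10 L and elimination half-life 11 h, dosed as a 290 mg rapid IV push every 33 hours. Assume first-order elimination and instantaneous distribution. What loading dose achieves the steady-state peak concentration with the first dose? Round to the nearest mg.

331 mg

f = (1/2)^(33/11) ≈ 0.125000; accumulation ratio R = 1/(1−f) ≈ 1.14286.
Loading dose to hit Cmax,ss on first dose: D_load = D_maint·R ≈ 290 × 1.14286 ≈ 331.43 mg.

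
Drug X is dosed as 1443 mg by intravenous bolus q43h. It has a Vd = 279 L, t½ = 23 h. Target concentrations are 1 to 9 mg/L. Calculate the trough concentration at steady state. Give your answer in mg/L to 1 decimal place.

τ/t½ = 43/23 ≈ 1.8696, so fraction remaining f = (1/2)^(43/23) ≈ 0.2737.
At steady state, accumulation factor R = 1/(1 − e^(−kτ)) ≈ 1.3768.
Single-dose peak C₀ = D/Vd = 1443/279 ≈ 5.172 mg/L.
Steady-state peak Cmax,ss = C₀·R ≈ 5.172 × 1.3768 ≈ 7.121 mg/L.
One interval later, Cmin,ss = Cmax,ss·e^(−kτ) ≈ 7.121 × 0.2737 ≈ 1.949 mg/L.
Trough 1.9 mg/L vs MEC 1 mg/L: adequate.

1.9 mg/L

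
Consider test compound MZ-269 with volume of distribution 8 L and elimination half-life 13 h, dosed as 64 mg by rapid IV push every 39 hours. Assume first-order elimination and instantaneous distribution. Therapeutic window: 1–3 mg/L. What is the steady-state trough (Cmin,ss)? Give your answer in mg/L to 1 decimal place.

1.1 mg/L

The dosing interval is 3 half-lives, so f = 2^(−3) = 0.125.
At steady state, R = 1/(1 − 0.125) = 8/7.
Single-dose peak C₀ = D/Vd = 64/8 = 8 mg/L.
Steady-state peak Cmax,ss = C₀·R = 8 × 8/7 ≈ 9.143 mg/L.
Steady-state trough Cmin,ss = Cmax,ss·f ≈ 9.143 × 0.125 ≈ 1.143 mg/L.
Trough 1.1 mg/L vs MEC 1 mg/L: adequate.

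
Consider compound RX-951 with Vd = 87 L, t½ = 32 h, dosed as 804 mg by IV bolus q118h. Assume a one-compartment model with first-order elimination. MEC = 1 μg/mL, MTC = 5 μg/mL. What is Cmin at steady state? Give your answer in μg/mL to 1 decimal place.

0.8 μg/mL

τ/t½ = 118/32 ≈ 3.6875, so fraction remaining f = (1/2)^(118/32) ≈ 0.0776.
At steady state, accumulation factor R = 1/(1 − e^(−kτ)) ≈ 1.0841.
Single-dose peak C₀ = D/Vd = 804/87 ≈ 9.241 μg/mL.
Steady-state peak Cmax,ss = C₀·R ≈ 9.241 × 1.0841 ≈ 10.018 μg/mL.
Steady-state trough Cmin,ss = Cmax,ss·f ≈ 10.018 × 0.0776 ≈ 0.777 μg/mL.
Trough 0.8 μg/mL vs MEC 1 μg/mL: subtherapeutic.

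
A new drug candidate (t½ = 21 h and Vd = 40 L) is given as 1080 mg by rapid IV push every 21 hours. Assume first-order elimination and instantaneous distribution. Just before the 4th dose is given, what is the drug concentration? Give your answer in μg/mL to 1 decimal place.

23.6 μg/mL

f = (1/2)^(τ/t½) = (1/2)^(21/21) ≈ 0.5000.
C₀ = D/Vd = 1080/40 ≈ 27.000 μg/mL.
Before the 4th dose, 3 doses have been given. Superposition: Cmin = C₀·(f + f² + … + f^3).
≈ 27.000 × (0.5000 + 0.2500 + 0.1250) ≈ 27.000 × 0.8750 ≈ 23.625 μg/mL.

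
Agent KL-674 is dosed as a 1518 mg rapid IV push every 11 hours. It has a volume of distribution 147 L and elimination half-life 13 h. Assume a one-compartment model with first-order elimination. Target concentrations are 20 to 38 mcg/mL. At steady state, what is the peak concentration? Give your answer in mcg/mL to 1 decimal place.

23.3 mcg/mL

Over one 11-h interval, 11/13 ≈ 0.84615 half-lives elapse, leaving f ≈ 0.5563 of each dose.
Accumulation ratio R = 1/(1 − f) ≈ 1/0.4437 ≈ 2.2538.
Single-dose peak C₀ = D/Vd = 1518/147 ≈ 10.327 mcg/mL.
Steady-state peak Cmax,ss = C₀·R ≈ 10.327 × 2.2538 ≈ 23.275 mcg/mL.
Peak 23.3 mcg/mL vs MTC 38 mcg/mL: below toxic threshold.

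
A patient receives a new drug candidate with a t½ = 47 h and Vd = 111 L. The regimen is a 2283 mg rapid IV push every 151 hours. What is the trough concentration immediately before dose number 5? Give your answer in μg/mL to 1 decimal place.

f = (1/2)^(τ/t½) = (1/2)^(151/47) ≈ 0.1079.
C₀ = D/Vd = 2283/111 ≈ 20.568 μg/mL.
Before the 5th dose, 4 doses have been given. Superposition: Cmin = C₀·(f + f² + … + f^4).
≈ 20.568 × (0.1079 + 0.0116 + 0.0013 + 0.0001) ≈ 20.568 × 0.1209 ≈ 2.487 μg/mL.

2.5 μg/mL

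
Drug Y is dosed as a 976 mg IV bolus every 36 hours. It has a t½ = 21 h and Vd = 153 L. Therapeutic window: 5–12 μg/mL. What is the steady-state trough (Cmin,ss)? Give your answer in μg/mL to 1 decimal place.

k = ln2/t½ = ln2/21 ≈ 0.033007 h⁻¹; fraction remaining f = e^(−kτ) = e^(−0.033007×36) ≈ 0.3048.
At steady state, accumulation factor R = 1/(1 − e^(−kτ)) ≈ 1.4384.
Each bolus raises the concentration by D/Vd = 976/153 ≈ 6.379 μg/mL.
Steady-state peak Cmax,ss = C₀·R ≈ 6.379 × 1.4384 ≈ 9.176 μg/mL.
One interval later, Cmin,ss = Cmax,ss·e^(−kτ) ≈ 9.176 × 0.3048 ≈ 2.797 μg/mL.
Trough 2.8 μg/mL vs MEC 5 μg/mL: subtherapeutic.

2.8 μg/mL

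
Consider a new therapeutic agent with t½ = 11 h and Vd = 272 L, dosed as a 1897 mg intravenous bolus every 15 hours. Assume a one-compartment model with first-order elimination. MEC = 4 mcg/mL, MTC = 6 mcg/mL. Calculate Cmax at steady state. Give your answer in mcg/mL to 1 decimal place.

Over one 15-h interval, 15/11 ≈ 1.3636 half-lives elapse, leaving f ≈ 0.3886 of each dose.
Accumulation ratio R = 1/(1 − f) ≈ 1/0.6114 ≈ 1.6356.
Single-dose peak C₀ = D/Vd = 1897/272 ≈ 6.974 mcg/mL.
Steady-state peak Cmax,ss = C₀·R ≈ 6.974 × 1.6356 ≈ 11.407 mcg/mL.
Peak 11.4 mcg/mL vs MTC 6 mcg/mL: exceeds toxic threshold.

11.4 mcg/mL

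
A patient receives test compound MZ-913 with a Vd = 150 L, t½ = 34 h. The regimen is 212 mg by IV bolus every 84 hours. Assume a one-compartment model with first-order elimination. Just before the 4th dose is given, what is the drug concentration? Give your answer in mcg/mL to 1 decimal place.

0.3 mcg/mL

f = (1/2)^(τ/t½) = (1/2)^(84/34) ≈ 0.1804.
C₀ = D/Vd = 212/150 ≈ 1.413 mcg/mL.
Before the 4th dose, 3 doses have been given. Superposition: Cmin = C₀·(f + f² + … + f^3).
≈ 1.413 × (0.1804 + 0.0325 + 0.0059) ≈ 1.413 × 0.2188 ≈ 0.309 mcg/mL.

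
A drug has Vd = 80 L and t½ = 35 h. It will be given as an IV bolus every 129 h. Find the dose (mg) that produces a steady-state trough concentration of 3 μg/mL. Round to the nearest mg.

τ/t½ = 129/35 ≈ 3.6857, so f = (1/2)^(129/35) ≈ 0.077712.
Cmin,ss = (D/Vd)·f/(1−f), so D = Cmin,ss·Vd·(1−f)/f.
D = 3 × 80 × (1−f)/f ≈ 3 × 80 × 11.86803 ≈ 2848.33 mg.

2848 mg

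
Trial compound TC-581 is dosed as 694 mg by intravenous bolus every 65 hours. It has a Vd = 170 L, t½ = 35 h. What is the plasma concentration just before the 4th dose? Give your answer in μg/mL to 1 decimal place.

1.5 μg/mL

f = (1/2)^(τ/t½) = (1/2)^(65/35) ≈ 0.2760.
C₀ = D/Vd = 694/170 ≈ 4.082 μg/mL.
Before the 4th dose, 3 doses have been given. Superposition: Cmin = C₀·(f + f² + … + f^3).
≈ 4.082 × (0.2760 + 0.0762 + 0.0210) ≈ 4.082 × 0.3732 ≈ 1.523 μg/mL.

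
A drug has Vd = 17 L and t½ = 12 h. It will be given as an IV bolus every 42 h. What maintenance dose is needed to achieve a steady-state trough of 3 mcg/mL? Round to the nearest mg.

526 mg

τ/t½ = 42/12 ≈ 3.5, so f = (1/2)^(42/12) ≈ 0.088388.
Cmin,ss = (D/Vd)·f/(1−f), so D = Cmin,ss·Vd·(1−f)/f.
D = 3 × 17 × (1−f)/f ≈ 3 × 17 × 10.31375 ≈ 526.00 mg.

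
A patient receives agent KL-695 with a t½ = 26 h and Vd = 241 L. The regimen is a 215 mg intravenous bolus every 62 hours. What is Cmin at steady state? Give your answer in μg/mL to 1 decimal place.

0.2 μg/mL

k = ln2/t½ = ln2/26 ≈ 0.026660 h⁻¹; fraction remaining f = e^(−kτ) = e^(−0.026660×62) ≈ 0.1915.
Each bolus raises the concentration by D/Vd = 215/241 ≈ 0.892 μg/mL.
Steady-state trough Cmin,ss = C₀·f/(1−f) ≈ 0.892 × 0.1915/0.8085 ≈ 0.211 μg/mL.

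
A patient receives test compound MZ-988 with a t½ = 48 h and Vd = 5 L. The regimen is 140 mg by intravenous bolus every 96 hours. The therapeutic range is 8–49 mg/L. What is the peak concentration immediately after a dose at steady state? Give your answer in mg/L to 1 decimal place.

37.3 mg/L

τ = 96 h = 2 half-lives, so f = (1/2)^2 = 0.25.
Accumulation ratio R = 1/(1 − f) = 1/0.75 = 4/3.
Single-dose peak C₀ = D/Vd = 140/5 = 28 mg/L.
Steady-state peak Cmax,ss = C₀·R = 28 × 4/3 ≈ 37.333 mg/L.
Peak 37.3 mg/L vs MTC 49 mg/L: below toxic threshold.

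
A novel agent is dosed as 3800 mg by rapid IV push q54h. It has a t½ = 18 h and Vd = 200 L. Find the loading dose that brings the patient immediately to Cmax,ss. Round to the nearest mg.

f = (1/2)^(54/18) ≈ 0.125000; accumulation ratio R = 1/(1−f) ≈ 1.14286.
Loading dose to hit Cmax,ss on first dose: D_load = D_maint·R ≈ 3800 × 1.14286 ≈ 4342.87 mg.

4343 mg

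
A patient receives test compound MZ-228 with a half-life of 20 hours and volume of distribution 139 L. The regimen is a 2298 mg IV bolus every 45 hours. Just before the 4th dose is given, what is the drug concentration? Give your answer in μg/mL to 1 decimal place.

4.4 μg/mL

f = (1/2)^(τ/t½) = (1/2)^(45/20) ≈ 0.2102.
C₀ = D/Vd = 2298/139 ≈ 16.532 μg/mL.
Before the 4th dose, 3 doses have been given. Superposition: Cmin = C₀·(f + f² + … + f^3).
≈ 16.532 × (0.2102 + 0.0442 + 0.0093) ≈ 16.532 × 0.2637 ≈ 4.359 μg/mL.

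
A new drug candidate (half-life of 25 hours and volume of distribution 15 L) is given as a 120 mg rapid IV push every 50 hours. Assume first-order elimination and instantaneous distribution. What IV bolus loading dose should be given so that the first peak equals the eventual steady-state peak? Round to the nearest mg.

f = (1/2)^(50/25) ≈ 0.250000; accumulation ratio R = 1/(1−f) ≈ 1.33333.
Loading dose to hit Cmax,ss on first dose: D_load = D_maint·R ≈ 120 × 1.33333 ≈ 160.00 mg.

160 mg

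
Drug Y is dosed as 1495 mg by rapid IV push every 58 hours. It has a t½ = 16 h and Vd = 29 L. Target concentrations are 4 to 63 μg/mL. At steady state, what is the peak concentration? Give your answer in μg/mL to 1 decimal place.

k = ln2/t½ = ln2/16 ≈ 0.043322 h⁻¹; fraction remaining f = e^(−kτ) = e^(−0.043322×58) ≈ 0.0811.
Accumulation ratio R = 1/(1 − f) ≈ 1/0.9189 ≈ 1.0883.
Single-dose peak C₀ = D/Vd = 1495/29 ≈ 51.552 μg/mL.
Steady-state peak Cmax,ss = C₀·R ≈ 51.552 × 1.0883 ≈ 56.104 μg/mL.
Peak 56.1 μg/mL vs MTC 63 μg/mL: below toxic threshold.

56.1 μg/mL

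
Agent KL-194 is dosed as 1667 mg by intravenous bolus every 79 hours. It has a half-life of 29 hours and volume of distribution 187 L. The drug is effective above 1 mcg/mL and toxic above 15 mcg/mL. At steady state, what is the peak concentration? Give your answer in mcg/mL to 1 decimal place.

10.5 mcg/mL

Over one 79-h interval, 79/29 ≈ 2.7241 half-lives elapse, leaving f ≈ 0.1513 of each dose.
Accumulation ratio R = 1/(1 − f) ≈ 1/0.8487 ≈ 1.1783.
Single-dose peak C₀ = D/Vd = 1667/187 ≈ 8.914 mcg/mL.
Cmax,ss = C₀/(1 − f) ≈ 8.914/0.8487 ≈ 10.503 mcg/mL.
Peak 10.5 mcg/mL vs MTC 15 mcg/mL: below toxic threshold.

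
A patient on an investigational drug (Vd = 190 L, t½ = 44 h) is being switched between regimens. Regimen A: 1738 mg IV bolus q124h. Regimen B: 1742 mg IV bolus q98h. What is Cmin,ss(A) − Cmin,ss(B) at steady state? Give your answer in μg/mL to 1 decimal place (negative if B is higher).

-1.0 μg/mL

Regimen A: f = (1/2)^(124/44) ≈ 0.1418; Cmin,ss = (1738/190)·f/(1−f) ≈ 1.511 μg/mL.
Regimen B: f = (1/2)^(98/44) ≈ 0.2136; Cmin,ss = (1742/190)·f/(1−f) ≈ 2.490 μg/mL.
Difference ≈ 1.511 − 2.490 ≈ -0.979 μg/mL.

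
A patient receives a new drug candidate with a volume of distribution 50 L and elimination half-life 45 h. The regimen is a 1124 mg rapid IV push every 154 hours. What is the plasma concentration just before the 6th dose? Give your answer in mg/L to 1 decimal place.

2.3 mg/L

f = (1/2)^(τ/t½) = (1/2)^(154/45) ≈ 0.0933.
C₀ = D/Vd = 1124/50 ≈ 22.480 mg/L.
Before the 6th dose, 5 doses have been given. Superposition: Cmin = C₀·(f + f² + … + f^5).
≈ 22.480 × (0.0933 + 0.0087 + 0.0008 + 0.0001 + 0.0000) ≈ 22.480 × 0.1029 ≈ 2.313 mg/L.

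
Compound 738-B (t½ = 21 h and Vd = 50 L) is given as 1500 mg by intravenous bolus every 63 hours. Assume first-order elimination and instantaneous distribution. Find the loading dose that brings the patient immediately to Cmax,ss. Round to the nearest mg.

1714 mg

f = (1/2)^(63/21) ≈ 0.125000; accumulation ratio R = 1/(1−f) ≈ 1.14286.
Loading dose to hit Cmax,ss on first dose: D_load = D_maint·R ≈ 1500 × 1.14286 ≈ 1714.29 mg.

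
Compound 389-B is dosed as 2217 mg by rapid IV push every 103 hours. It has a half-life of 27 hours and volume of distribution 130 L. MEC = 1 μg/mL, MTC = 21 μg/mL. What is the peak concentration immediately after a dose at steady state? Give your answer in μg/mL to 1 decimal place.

18.4 μg/mL

Over one 103-h interval, 103/27 ≈ 3.8148 half-lives elapse, leaving f ≈ 0.0711 of each dose.
At steady state, accumulation factor R = 1/(1 − e^(−kτ)) ≈ 1.0765.
Each bolus raises the concentration by D/Vd = 2217/130 ≈ 17.054 μg/mL.
Steady-state peak Cmax,ss = C₀·R ≈ 17.054 × 1.0765 ≈ 18.359 μg/mL.
Peak 18.4 μg/mL vs MTC 21 μg/mL: below toxic threshold.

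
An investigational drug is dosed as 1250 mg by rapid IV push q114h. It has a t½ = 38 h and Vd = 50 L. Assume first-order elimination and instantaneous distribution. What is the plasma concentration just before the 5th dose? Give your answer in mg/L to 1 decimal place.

f = (1/2)^(τ/t½) = (1/2)^(114/38) ≈ 0.1250.
C₀ = D/Vd = 1250/50 ≈ 25.000 mg/L.
Before the 5th dose, 4 doses have been given. Superposition: Cmin = C₀·(f + f² + … + f^4).
≈ 25.000 × (0.1250 + 0.0156 + 0.0020 + 0.0002) ≈ 25.000 × 0.1428 ≈ 3.570 mg/L.

3.6 mg/L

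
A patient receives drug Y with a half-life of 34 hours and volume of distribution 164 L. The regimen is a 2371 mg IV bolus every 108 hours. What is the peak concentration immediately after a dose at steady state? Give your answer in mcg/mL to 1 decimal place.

16.3 mcg/mL

τ/t½ = 108/34 ≈ 3.1765, so fraction remaining f = (1/2)^(108/34) ≈ 0.1106.
Accumulation ratio R = 1/(1 − f) ≈ 1/0.8894 ≈ 1.1244.
Single-dose peak C₀ = D/Vd = 2371/164 ≈ 14.457 mcg/mL.
Cmax,ss = C₀/(1 − f) ≈ 14.457/0.8894 ≈ 16.255 mcg/mL.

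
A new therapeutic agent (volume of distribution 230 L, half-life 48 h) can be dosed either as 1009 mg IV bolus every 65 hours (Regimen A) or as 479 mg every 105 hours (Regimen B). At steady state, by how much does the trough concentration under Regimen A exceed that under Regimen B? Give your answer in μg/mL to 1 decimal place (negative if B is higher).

2.2 μg/mL

Regimen A: f = (1/2)^(65/48) ≈ 0.3912; Cmin,ss = (1009/230)·f/(1−f) ≈ 2.819 μg/mL.
Regimen B: f = (1/2)^(105/48) ≈ 0.2195; Cmin,ss = (479/230)·f/(1−f) ≈ 0.586 μg/mL.
Difference ≈ 2.819 − 0.586 ≈ 2.233 μg/mL.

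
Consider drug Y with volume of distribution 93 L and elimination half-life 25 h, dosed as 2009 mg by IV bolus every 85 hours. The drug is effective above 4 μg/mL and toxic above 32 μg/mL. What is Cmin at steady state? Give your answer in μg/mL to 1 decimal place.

k = ln2/t½ = ln2/25 ≈ 0.027726 h⁻¹; fraction remaining f = e^(−kτ) = e^(−0.027726×85) ≈ 0.0947.
Each bolus raises the concentration by D/Vd = 2009/93 ≈ 21.602 μg/mL.
Steady-state trough Cmin,ss = C₀·f/(1−f) ≈ 21.602 × 0.0947/0.9053 ≈ 2.260 μg/mL.
Trough 2.3 μg/mL vs MEC 4 μg/mL: subtherapeutic.

2.3 μg/mL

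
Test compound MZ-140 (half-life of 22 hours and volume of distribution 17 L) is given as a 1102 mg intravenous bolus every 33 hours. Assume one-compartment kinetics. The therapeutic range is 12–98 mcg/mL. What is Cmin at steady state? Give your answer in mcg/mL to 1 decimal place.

35.5 mcg/mL

Over one 33-h interval, 33/22 ≈ 1.5 half-lives elapse, leaving f ≈ 0.3536 of each dose.
At steady state, accumulation factor R = 1/(1 − e^(−kτ)) ≈ 1.5470.
Single-dose peak C₀ = D/Vd = 1102/17 ≈ 64.824 mcg/mL.
Steady-state peak Cmax,ss = C₀·R ≈ 64.824 × 1.5470 ≈ 100.283 mcg/mL.
One interval later, Cmin,ss = Cmax,ss·e^(−kτ) ≈ 100.283 × 0.3536 ≈ 35.460 mcg/mL.
Trough 35.5 mcg/mL vs MEC 12 mcg/mL: adequate.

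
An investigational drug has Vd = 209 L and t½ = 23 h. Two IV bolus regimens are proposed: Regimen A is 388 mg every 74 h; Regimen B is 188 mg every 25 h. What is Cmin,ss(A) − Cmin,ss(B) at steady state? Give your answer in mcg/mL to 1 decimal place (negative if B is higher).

-0.6 mcg/mL

Regimen A: f = (1/2)^(74/23) ≈ 0.1075; Cmin,ss = (388/209)·f/(1−f) ≈ 0.224 mcg/mL.
Regimen B: f = (1/2)^(25/23) ≈ 0.4708; Cmin,ss = (188/209)·f/(1−f) ≈ 0.800 mcg/mL.
Difference ≈ 0.224 − 0.800 ≈ -0.576 mcg/mL.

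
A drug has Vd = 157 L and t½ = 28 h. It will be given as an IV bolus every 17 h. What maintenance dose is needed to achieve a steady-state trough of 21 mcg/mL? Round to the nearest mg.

1725 mg

τ/t½ = 17/28 ≈ 0.60714, so f = (1/2)^(17/28) ≈ 0.656496.
Cmin,ss = (D/Vd)·f/(1−f), so D = Cmin,ss·Vd·(1−f)/f.
D = 21 × 157 × (1−f)/f ≈ 21 × 157 × 0.52324 ≈ 1725.12 mg.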